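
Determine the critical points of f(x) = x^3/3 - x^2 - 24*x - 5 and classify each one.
f'(x) = x^2 - 2*x - 24

Solve f'(x) = 0:
  Factor: x^2 - 2*x - 24 = (x - 6)*(x + 4) = 0.
  ⇒ x = -4, 6

f''(x) = 2*x - 2
Second-derivative test at each critical point:
  f''(-4) = -10 < 0 → local maximum
  f''(6) = 10 > 0 → local minimum

Critical points: x = -4 (local maximum); x = 6 (local minimum)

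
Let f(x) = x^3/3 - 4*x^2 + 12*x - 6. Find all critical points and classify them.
f'(x) = x^2 - 8*x + 12

Solve f'(x) = 0:
  Factor: x^2 - 8*x + 12 = (x - 6)*(x - 2) = 0.
  ⇒ x = 2, 6

f''(x) = 2*x - 8
Second-derivative test at each critical point:
  f''(2) = -4 < 0 → local maximum
  f''(6) = 4 > 0 → local minimum

Critical points: x = 2 (local maximum); x = 6 (local minimum)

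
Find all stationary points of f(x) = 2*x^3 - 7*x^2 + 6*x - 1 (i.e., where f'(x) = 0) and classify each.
f'(x) = 6*x^2 - 14*x + 6

Solve f'(x) = 0:
  Factor: 6*x^2 - 14*x + 6 = 2*(3*x^2 - 7*x + 3); 3*x^2 - 7*x + 3 = 0 has no rational roots; quadratic formula: x = (7 ± √13)/6.
  ⇒ x = 7/6 - sqrt(13)/6 ≈ 0.5657, sqrt(13)/6 + 7/6 ≈ 1.7676

f''(x) = 12*x - 14
Second-derivative test at each critical point:
  f''(0.5657) = -7.2111 < 0 → local maximum
  f''(1.7676) = 7.2111 > 0 → local minimum

Critical points: x = 7/6 - sqrt(13)/6 ≈ 0.5657 (local maximum); x = sqrt(13)/6 + 7/6 ≈ 1.7676 (local minimum)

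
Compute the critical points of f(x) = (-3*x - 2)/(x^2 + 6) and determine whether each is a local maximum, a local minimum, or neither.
f'(x) = (3*x^2 + 4*x - 18)/(x^4 + 12*x^2 + 36)

Solve f'(x) = 0:
  f'(x) = (3*x^2 + 4*x - 18)/(x^2 + 6)^2; the denominator is positive wherever f is defined, so f'(x) = 0 ⇔ 3*x^2 + 4*x - 18 = 0.
  3*x^2 + 4*x - 18 = 0 has no rational roots; quadratic formula: x = (-4 ± √232)/6.
  ⇒ x = -sqrt(58)/3 - 2/3 ≈ -3.2053, -2/3 + sqrt(58)/3 ≈ 1.8719

f''(x) = 2*(-4*x^2*(3*x + 2) + (9*x + 2)*(x^2 + 6))/(x^2 + 6)^3
Second-derivative test at each critical point:
  f''(-3.2053) = -0.0575 < 0 → local maximum
  f''(1.8719) = 0.1686 > 0 → local minimum

Critical points: x = -sqrt(58)/3 - 2/3 ≈ -3.2053 (local maximum); x = -2/3 + sqrt(58)/3 ≈ 1.8719 (local minimum)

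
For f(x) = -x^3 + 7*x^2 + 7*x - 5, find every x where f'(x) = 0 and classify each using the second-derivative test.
f'(x) = -3*x^2 + 14*x + 7

Solve f'(x) = 0:
  3*x^2 - 14*x - 7 = 0 has no rational roots; quadratic formula: x = (14 ± √280)/6.
  ⇒ x = 7/3 - sqrt(70)/3 ≈ -0.4555, 7/3 + sqrt(70)/3 ≈ 5.1222

f''(x) = 14 - 6*x
Second-derivative test at each critical point:
  f''(-0.4555) = 16.7332 > 0 → local minimum
  f''(5.1222) = -16.7332 < 0 → local maximum

Critical points: x = 7/3 - sqrt(70)/3 ≈ -0.4555 (local minimum); x = 7/3 + sqrt(70)/3 ≈ 5.1222 (local maximum)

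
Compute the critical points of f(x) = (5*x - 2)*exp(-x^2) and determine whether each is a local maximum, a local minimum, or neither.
f'(x) = (-2*x*(5*x - 2) + 5)*exp(-x^2)

Solve f'(x) = 0:
  f'(x) = (-10*x^2 + 4*x + 5)·exp(-x^2) and exp(-x^2) > 0 for every x, so f'(x) = 0 ⇔ -10*x^2 + 4*x + 5 = 0.
  10*x^2 - 4*x - 5 = 0 has no rational roots; quadratic formula: x = (4 ± √216)/20.
  ⇒ x = 1/5 - 3*sqrt(6)/10 ≈ -0.5348, 1/5 + 3*sqrt(6)/10 ≈ 0.9348

f''(x) = 2*(2*x^2*(5*x - 2) - 15*x + 2)*exp(-x^2)
Second-derivative test at each critical point:
  f''(-0.5348) = 11.0406 > 0 → local minimum
  f''(0.9348) = -6.1331 < 0 → local maximum

Critical points: x = 1/5 - 3*sqrt(6)/10 ≈ -0.5348 (local minimum); x = 1/5 + 3*sqrt(6)/10 ≈ 0.9348 (local maximum)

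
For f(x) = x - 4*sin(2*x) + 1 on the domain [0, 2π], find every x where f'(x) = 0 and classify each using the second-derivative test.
f'(x) = 1 - 8*cos(2*x)

Solve f'(x) = 0 on [0, 2π]:
  f'(x) = 0 ⇔ cos(2*x) = 1/8, i.e. 2*x = ±arccos(1/8) + 2nπ; keep the solutions lying in [0, 2π].
  ⇒ x = acos(1/8)/2 ≈ 0.7227, pi - acos(1/8)/2 ≈ 2.4189, acos(1/8)/2 + pi ≈ 3.8643, -acos(1/8)/2 + 2*pi ≈ 5.5605

f''(x) = 16*sin(2*x)
Second-derivative test at each critical point:
  f''(0.7227) = 15.8745 > 0 → local minimum
  f''(2.4189) = -15.8745 < 0 → local maximum
  f''(3.8643) = 15.8745 > 0 → local minimum
  f''(5.5605) = -15.8745 < 0 → local maximum

Critical points: x = acos(1/8)/2 ≈ 0.7227 (local minimum); x = pi - acos(1/8)/2 ≈ 2.4189 (local maximum); x = acos(1/8)/2 + pi ≈ 3.8643 (local minimum); x = -acos(1/8)/2 + 2*pi ≈ 5.5605 (local maximum)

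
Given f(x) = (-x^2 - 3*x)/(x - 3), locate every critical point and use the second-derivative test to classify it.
f'(x) = (-x^2 + 6*x + 9)/(x^2 - 6*x + 9)

Solve f'(x) = 0:
  f'(x) = -(x^2 - 6*x - 9)/(x - 3)^2; the denominator is positive wherever f is defined, so f'(x) = 0 ⇔ -x^2 + 6*x + 9 = 0.
  x^2 - 6*x - 9 = 0 has no rational roots; quadratic formula: x = (6 ± √72)/2.
  ⇒ x = 3 - 3*sqrt(2) ≈ -1.2426, 3 + 3*sqrt(2) ≈ 7.2426

f''(x) = -36/(x^3 - 9*x^2 + 27*x - 27)
Second-derivative test at each critical point:
  f''(-1.2426) = 0.4714 > 0 → local minimum
  f''(7.2426) = -0.4714 < 0 → local maximum

Critical points: x = 3 - 3*sqrt(2) ≈ -1.2426 (local minimum); x = 3 + 3*sqrt(2) ≈ 7.2426 (local maximum)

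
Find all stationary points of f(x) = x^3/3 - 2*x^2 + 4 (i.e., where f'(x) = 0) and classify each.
f'(x) = x*(x - 4)

Solve f'(x) = 0:
  Factor: x^2 - 4*x = x*(x - 4) = 0.
  ⇒ x = 0, 4

f''(x) = 2*x - 4
Second-derivative test at each critical point:
  f''(0) = -4 < 0 → local maximum
  f''(4) = 4 > 0 → local minimum

Critical points: x = 0 (local maximum); x = 4 (local minimum)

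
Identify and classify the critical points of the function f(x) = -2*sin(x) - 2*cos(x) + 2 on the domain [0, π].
f'(x) = -2*sqrt(2)*cos(x + pi/4)

Solve f'(x) = 0 on [0, π]:
  f'(x) = 0 ⇔ -2*cos(x) = -2*sin(x) ⇔ tan(x) = 1, i.e. x = arctan(1) + nπ; keep the solutions lying in [0, π].
  ⇒ x = pi/4 ≈ 0.7854

f''(x) = 2*sqrt(2)*sin(x + pi/4)
Second-derivative test at each critical point:
  f''(0.7854) = 2.8284 > 0 → local minimum

Critical points: x = pi/4 ≈ 0.7854 (local minimum)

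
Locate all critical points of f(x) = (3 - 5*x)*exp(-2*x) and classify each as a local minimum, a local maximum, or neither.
f'(x) = (10*x - 11)*exp(-2*x)

Solve f'(x) = 0:
  f'(x) = (10*x - 11)·exp(-2*x) and exp(-2*x) > 0 for every x, so f'(x) = 0 ⇔ 10*x - 11 = 0.
  10*x - 11 = 0.
  ⇒ x = 11/10

f''(x) = 4*(8 - 5*x)*exp(-2*x)
Second-derivative test at each critical point:
  f''(11/10) = 1.1080 > 0 → local minimum

Critical points: x = 11/10 (local minimum)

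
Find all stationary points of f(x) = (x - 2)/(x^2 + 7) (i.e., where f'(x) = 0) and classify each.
f'(x) = (x^2 - 2*x*(x - 2) + 7)/(x^2 + 7)^2

Solve f'(x) = 0:
  f'(x) = -(x^2 - 4*x - 7)/(x^2 + 7)^2; the denominator is positive wherever f is defined, so f'(x) = 0 ⇔ -x^2 + 4*x + 7 = 0.
  x^2 - 4*x - 7 = 0 has no rational roots; quadratic formula: x = (4 ± √44)/2.
  ⇒ x = 2 - sqrt(11) ≈ -1.3166, 2 + sqrt(11) ≈ 5.3166

f''(x) = 2*(4*x^2*(x - 2) + (2 - 3*x)*(x^2 + 7))/(x^2 + 7)^3
Second-derivative test at each critical point:
  f''(-1.3166) = 0.0870 > 0 → local minimum
  f''(5.3166) = -0.0053 < 0 → local maximum

Critical points: x = 2 - sqrt(11) ≈ -1.3166 (local minimum); x = 2 + sqrt(11) ≈ 5.3166 (local maximum)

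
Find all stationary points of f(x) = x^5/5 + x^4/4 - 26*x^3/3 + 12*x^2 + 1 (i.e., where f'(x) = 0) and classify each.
f'(x) = x*(x^3 + x^2 - 26*x + 24)

Solve f'(x) = 0:
  Factor: x^4 + x^3 - 26*x^2 + 24*x = x*(x - 4)*(x - 1)*(x + 6) = 0.
  ⇒ x = -6, 0, 1, 4

f''(x) = 4*x^3 + 3*x^2 - 52*x + 24
Second-derivative test at each critical point:
  f''(-6) = -420 < 0 → local maximum
  f''(0) = 24 > 0 → local minimum
  f''(1) = -21 < 0 → local maximum
  f''(4) = 120 > 0 → local minimum

Critical points: x = -6 (local maximum); x = 0 (local minimum); x = 1 (local maximum); x = 4 (local minimum)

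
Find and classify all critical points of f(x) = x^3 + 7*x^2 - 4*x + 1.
f'(x) = 3*x^2 + 14*x - 4

Solve f'(x) = 0:
  3*x^2 + 14*x - 4 = 0 has no rational roots; quadratic formula: x = (-14 ± √244)/6.
  ⇒ x = -sqrt(61)/3 - 7/3 ≈ -4.9367, -7/3 + sqrt(61)/3 ≈ 0.2701

f''(x) = 6*x + 14
Second-derivative test at each critical point:
  f''(-4.9367) = -15.6205 < 0 → local maximum
  f''(0.2701) = 15.6205 > 0 → local minimum

Critical points: x = -sqrt(61)/3 - 7/3 ≈ -4.9367 (local maximum); x = -7/3 + sqrt(61)/3 ≈ 0.2701 (local minimum)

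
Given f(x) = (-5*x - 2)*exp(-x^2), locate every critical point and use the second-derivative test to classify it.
f'(x) = (2*x*(5*x + 2) - 5)*exp(-x^2)

Solve f'(x) = 0:
  f'(x) = (10*x^2 + 4*x - 5)·exp(-x^2) and exp(-x^2) > 0 for every x, so f'(x) = 0 ⇔ 10*x^2 + 4*x - 5 = 0.
  10*x^2 + 4*x - 5 = 0 has no rational roots; quadratic formula: x = (-4 ± √216)/20.
  ⇒ x = -3*sqrt(6)/10 - 1/5 ≈ -0.9348, -1/5 + 3*sqrt(6)/10 ≈ 0.5348

f''(x) = 2*(-10*x^3 - 4*x^2 + 15*x + 2)*exp(-x^2)
Second-derivative test at each critical point:
  f''(-0.9348) = -6.1331 < 0 → local maximum
  f''(0.5348) = 11.0406 > 0 → local minimum

Critical points: x = -3*sqrt(6)/10 - 1/5 ≈ -0.9348 (local maximum); x = -1/5 + 3*sqrt(6)/10 ≈ 0.5348 (local minimum)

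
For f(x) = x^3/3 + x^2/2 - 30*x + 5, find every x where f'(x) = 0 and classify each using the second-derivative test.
f'(x) = x^2 + x - 30

Solve f'(x) = 0:
  Factor: x^2 + x - 30 = (x - 5)*(x + 6) = 0.
  ⇒ x = -6, 5

f''(x) = 2*x + 1
Second-derivative test at each critical point:
  f''(-6) = -11 < 0 → local maximum
  f''(5) = 11 > 0 → local minimum

Critical points: x = -6 (local maximum); x = 5 (local minimum)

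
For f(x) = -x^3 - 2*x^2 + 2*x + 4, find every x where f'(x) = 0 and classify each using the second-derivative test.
f'(x) = -3*x^2 - 4*x + 2

Solve f'(x) = 0:
  3*x^2 + 4*x - 2 = 0 has no rational roots; quadratic formula: x = (-4 ± √40)/6.
  ⇒ x = -sqrt(10)/3 - 2/3 ≈ -1.7208, -2/3 + sqrt(10)/3 ≈ 0.3874

f''(x) = -6*x - 4
Second-derivative test at each critical point:
  f''(-1.7208) = 6.3246 > 0 → local minimum
  f''(0.3874) = -6.3246 < 0 → local maximum

Critical points: x = -sqrt(10)/3 - 2/3 ≈ -1.7208 (local minimum); x = -2/3 + sqrt(10)/3 ≈ 0.3874 (local maximum)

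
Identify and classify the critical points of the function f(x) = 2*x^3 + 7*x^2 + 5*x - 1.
f'(x) = 6*x^2 + 14*x + 5

Solve f'(x) = 0:
  6*x^2 + 14*x + 5 = 0 has no rational roots; quadratic formula: x = (-14 ± √76)/12.
  ⇒ x = -7/6 - sqrt(19)/6 ≈ -1.8931, -7/6 + sqrt(19)/6 ≈ -0.4402

f''(x) = 12*x + 14
Second-derivative test at each critical point:
  f''(-1.8931) = -8.7178 < 0 → local maximum
  f''(-0.4402) = 8.7178 > 0 → local minimum

Critical points: x = -7/6 - sqrt(19)/6 ≈ -1.8931 (local maximum); x = -7/6 + sqrt(19)/6 ≈ -0.4402 (local minimum)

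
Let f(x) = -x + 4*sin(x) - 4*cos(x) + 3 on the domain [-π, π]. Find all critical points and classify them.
f'(x) = 4*sqrt(2)*sin(x + pi/4) - 1

Solve f'(x) = 0 on [-π, π]:
  f'(x) = 0 ⇔ 4*sin(x) + 4*cos(x) = 1. Write the left side as R·cos(x + φ) with R = √(4² + (-4)²) = 4*sqrt(2), cos φ = sqrt(2)/2, sin φ = -sqrt(2)/2; then cos(x + φ) = sqrt(2)/8. Solve for x and keep the solutions lying in [-π, π].
  ⇒ x = atan((1 - sqrt(31))/(1 + sqrt(31))) ≈ -0.6077, atan((1 + sqrt(31))/(1 - sqrt(31))) + pi ≈ 2.1785

f''(x) = 4*sqrt(2)*cos(x + pi/4)
Second-derivative test at each critical point:
  f''(-0.6077) = 5.5678 > 0 → local minimum
  f''(2.1785) = -5.5678 < 0 → local maximum

Critical points: x = atan((1 - sqrt(31))/(1 + sqrt(31))) ≈ -0.6077 (local minimum); x = atan((1 + sqrt(31))/(1 - sqrt(31))) + pi ≈ 2.1785 (local maximum)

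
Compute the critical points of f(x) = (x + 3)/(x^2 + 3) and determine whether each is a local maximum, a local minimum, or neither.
f'(x) = (x^2 - 2*x*(x + 3) + 3)/(x^2 + 3)^2

Solve f'(x) = 0:
  f'(x) = -(x^2 + 6*x - 3)/(x^2 + 3)^2; the denominator is positive wherever f is defined, so f'(x) = 0 ⇔ -x^2 - 6*x + 3 = 0.
  x^2 + 6*x - 3 = 0 has no rational roots; quadratic formula: x = (-6 ± √48)/2.
  ⇒ x = -2*sqrt(3) - 3 ≈ -6.4641, -3 + 2*sqrt(3) ≈ 0.4641

f''(x) = 2*(4*x^2*(x + 3) - 3*(x + 1)*(x^2 + 3))/(x^2 + 3)^3
Second-derivative test at each critical point:
  f''(-6.4641) = 0.0035 > 0 → local minimum
  f''(0.4641) = -0.6701 < 0 → local maximum

Critical points: x = -2*sqrt(3) - 3 ≈ -6.4641 (local minimum); x = -3 + 2*sqrt(3) ≈ 0.4641 (local maximum)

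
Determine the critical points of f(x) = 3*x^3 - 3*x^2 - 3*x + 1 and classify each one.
f'(x) = 9*x^2 - 6*x - 3

Solve f'(x) = 0:
  Factor: 9*x^2 - 6*x - 3 = 3*(x - 1)*(3*x + 1) = 0.
  ⇒ x = -1/3, 1

f''(x) = 18*x - 6
Second-derivative test at each critical point:
  f''(-1/3) = -12 < 0 → local maximum
  f''(1) = 12 > 0 → local minimum

Critical points: x = -1/3 (local maximum); x = 1 (local minimum)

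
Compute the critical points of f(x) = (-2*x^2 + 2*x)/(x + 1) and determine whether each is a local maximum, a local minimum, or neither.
f'(x) = 2*(-x^2 - 2*x + 1)/(x^2 + 2*x + 1)

Solve f'(x) = 0:
  f'(x) = -2*(x^2 + 2*x - 1)/(x + 1)^2; the denominator is positive wherever f is defined, so f'(x) = 0 ⇔ -2*x^2 - 4*x + 2 = 0.
  Factor: -2*x^2 - 4*x + 2 = -2*(x^2 + 2*x - 1); x^2 + 2*x - 1 = 0 has no rational roots; quadratic formula: x = (-2 ± √8)/2.
  ⇒ x = -sqrt(2) - 1 ≈ -2.4142, -1 + sqrt(2) ≈ 0.4142

f''(x) = -8/(x^3 + 3*x^2 + 3*x + 1)
Second-derivative test at each critical point:
  f''(-2.4142) = 2.8284 > 0 → local minimum
  f''(0.4142) = -2.8284 < 0 → local maximum

Critical points: x = -sqrt(2) - 1 ≈ -2.4142 (local minimum); x = -1 + sqrt(2) ≈ 0.4142 (local maximum)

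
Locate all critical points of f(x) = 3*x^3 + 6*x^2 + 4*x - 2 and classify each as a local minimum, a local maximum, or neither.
f'(x) = 9*x^2 + 12*x + 4

Solve f'(x) = 0:
  Factor: 9*x^2 + 12*x + 4 = (3*x + 2)^2 = 0.
  ⇒ x = -2/3

f''(x) = 18*x + 12
Second-derivative test at each critical point:
  f''(-2/3) = 0, so the second-derivative test is inconclusive; use the first-derivative test: f'(-11/12) = 0.5625, f'(-5/12) = 0.5625 — f' is positive on both sides (no sign change) → neither a local maximum nor a local minimum

Critical points: x = -2/3 (neither)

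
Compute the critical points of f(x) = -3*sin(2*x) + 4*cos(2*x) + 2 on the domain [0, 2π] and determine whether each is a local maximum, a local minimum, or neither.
f'(x) = -8*sin(2*x) - 6*cos(2*x)

Solve f'(x) = 0 on [0, 2π]:
  f'(x) = 0 ⇔ -3*cos(2*x) = 4*sin(2*x) ⇔ tan(2*x) = -3/4, i.e. 2*x = arctan(-3/4) + nπ; keep the solutions lying in [0, 2π].
  ⇒ x = -atan(3/4)/2 + pi/2 ≈ 1.2490, pi - atan(3/4)/2 ≈ 2.8198, -atan(3/4)/2 + 3*pi/2 ≈ 4.3906, -atan(3/4)/2 + 2*pi ≈ 5.9614

f''(x) = 12*sin(2*x) - 16*cos(2*x)
Second-derivative test at each critical point:
  f''(1.2490) = 20 > 0 → local minimum
  f''(2.8198) = -20 < 0 → local maximum
  f''(4.3906) = 20 > 0 → local minimum
  f''(5.9614) = -20 < 0 → local maximum

Critical points: x = -atan(3/4)/2 + pi/2 ≈ 1.2490 (local minimum); x = pi - atan(3/4)/2 ≈ 2.8198 (local maximum); x = -atan(3/4)/2 + 3*pi/2 ≈ 4.3906 (local minimum); x = -atan(3/4)/2 + 2*pi ≈ 5.9614 (local maximum)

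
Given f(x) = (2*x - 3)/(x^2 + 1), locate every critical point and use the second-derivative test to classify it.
f'(x) = 2*(-x^2 + 3*x + 1)/(x^4 + 2*x^2 + 1)

Solve f'(x) = 0:
  f'(x) = -2*(x^2 - 3*x - 1)/(x^2 + 1)^2; the denominator is positive wherever f is defined, so f'(x) = 0 ⇔ -2*x^2 + 6*x + 2 = 0.
  Factor: -2*x^2 + 6*x + 2 = -2*(x^2 - 3*x - 1); x^2 - 3*x - 1 = 0 has no rational roots; quadratic formula: x = (3 ± √13)/2.
  ⇒ x = 3/2 - sqrt(13)/2 ≈ -0.3028, 3/2 + sqrt(13)/2 ≈ 3.3028

f''(x) = 2*(4*x^2*(2*x - 3) + 3*(1 - 2*x)*(x^2 + 1))/(x^2 + 1)^3
Second-derivative test at each critical point:
  f''(-0.3028) = 6.0509 > 0 → local minimum
  f''(3.3028) = -0.0509 < 0 → local maximum

Critical points: x = 3/2 - sqrt(13)/2 ≈ -0.3028 (local minimum); x = 3/2 + sqrt(13)/2 ≈ 3.3028 (local maximum)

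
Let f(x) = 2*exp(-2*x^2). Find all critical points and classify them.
f'(x) = -8*x*exp(-2*x^2)

Solve f'(x) = 0:
  f'(x) = (-8*x)·exp(-2*x^2) and exp(-2*x^2) > 0 for every x, so f'(x) = 0 ⇔ -8*x = 0.
  -8*x = 0.
  ⇒ x = 0

f''(x) = 8*(4*x^2 - 1)*exp(-2*x^2)
Second-derivative test at each critical point:
  f''(0) = -8 < 0 → local maximum

Critical points: x = 0 (local maximum)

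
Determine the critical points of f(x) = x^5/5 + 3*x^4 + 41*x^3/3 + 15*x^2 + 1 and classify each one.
f'(x) = x*(x^3 + 12*x^2 + 41*x + 30)

Solve f'(x) = 0:
  Factor: x^4 + 12*x^3 + 41*x^2 + 30*x = x*(x + 1)*(x + 5)*(x + 6) = 0.
  ⇒ x = -6, -5, -1, 0

f''(x) = 4*x^3 + 36*x^2 + 82*x + 30
Second-derivative test at each critical point:
  f''(-6) = -30 < 0 → local maximum
  f''(-5) = 20 > 0 → local minimum
  f''(-1) = -20 < 0 → local maximum
  f''(0) = 30 > 0 → local minimum

Critical points: x = -6 (local maximum); x = -5 (local minimum); x = -1 (local maximum); x = 0 (local minimum)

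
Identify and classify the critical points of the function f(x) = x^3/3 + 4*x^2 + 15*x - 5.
f'(x) = x^2 + 8*x + 15

Solve f'(x) = 0:
  Factor: x^2 + 8*x + 15 = (x + 3)*(x + 5) = 0.
  ⇒ x = -5, -3

f''(x) = 2*x + 8
Second-derivative test at each critical point:
  f''(-5) = -2 < 0 → local maximum
  f''(-3) = 2 > 0 → local minimum

Critical points: x = -5 (local maximum); x = -3 (local minimum)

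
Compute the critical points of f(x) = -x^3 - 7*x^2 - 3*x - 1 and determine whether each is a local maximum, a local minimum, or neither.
f'(x) = -3*x^2 - 14*x - 3

Solve f'(x) = 0:
  3*x^2 + 14*x + 3 = 0 has no rational roots; quadratic formula: x = (-14 ± √160)/6.
  ⇒ x = -7/3 - 2*sqrt(10)/3 ≈ -4.4415, -7/3 + 2*sqrt(10)/3 ≈ -0.2251

f''(x) = -6*x - 14
Second-derivative test at each critical point:
  f''(-4.4415) = 12.6491 > 0 → local minimum
  f''(-0.2251) = -12.6491 < 0 → local maximum

Critical points: x = -7/3 - 2*sqrt(10)/3 ≈ -4.4415 (local minimum); x = -7/3 + 2*sqrt(10)/3 ≈ -0.2251 (local maximum)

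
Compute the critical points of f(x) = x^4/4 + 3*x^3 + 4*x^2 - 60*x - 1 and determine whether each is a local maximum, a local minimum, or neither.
f'(x) = x^3 + 9*x^2 + 8*x - 60

Solve f'(x) = 0:
  Factor: x^3 + 9*x^2 + 8*x - 60 = (x - 2)*(x + 5)*(x + 6) = 0.
  ⇒ x = -6, -5, 2

f''(x) = 3*x^2 + 18*x + 8
Second-derivative test at each critical point:
  f''(-6) = 8 > 0 → local minimum
  f''(-5) = -7 < 0 → local maximum
  f''(2) = 56 > 0 → local minimum

Critical points: x = -6 (local minimum); x = -5 (local maximum); x = 2 (local minimum)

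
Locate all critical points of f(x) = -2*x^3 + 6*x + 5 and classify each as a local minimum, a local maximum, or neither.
f'(x) = 6 - 6*x^2

Solve f'(x) = 0:
  Factor: 6 - 6*x^2 = -6*(x - 1)*(x + 1) = 0.
  ⇒ x = -1, 1

f''(x) = -12*x
Second-derivative test at each critical point:
  f''(-1) = 12 > 0 → local minimum
  f''(1) = -12 < 0 → local maximum

Critical points: x = -1 (local minimum); x = 1 (local maximum)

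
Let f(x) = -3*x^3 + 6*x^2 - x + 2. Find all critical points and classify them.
f'(x) = -9*x^2 + 12*x - 1

Solve f'(x) = 0:
  9*x^2 - 12*x + 1 = 0 has no rational roots; quadratic formula: x = (12 ± √108)/18.
  ⇒ x = 2/3 - sqrt(3)/3 ≈ 0.0893, sqrt(3)/3 + 2/3 ≈ 1.2440

f''(x) = 12 - 18*x
Second-derivative test at each critical point:
  f''(0.0893) = 10.3923 > 0 → local minimum
  f''(1.2440) = -10.3923 < 0 → local maximum

Critical points: x = 2/3 - sqrt(3)/3 ≈ 0.0893 (local minimum); x = sqrt(3)/3 + 2/3 ≈ 1.2440 (local maximum)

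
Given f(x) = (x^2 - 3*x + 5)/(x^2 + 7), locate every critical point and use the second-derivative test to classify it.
f'(x) = (3*x^2 + 4*x - 21)/(x^4 + 14*x^2 + 49)

Solve f'(x) = 0:
  f'(x) = (3*x^2 + 4*x - 21)/(x^2 + 7)^2; the denominator is positive wherever f is defined, so f'(x) = 0 ⇔ 3*x^2 + 4*x - 21 = 0.
  3*x^2 + 4*x - 21 = 0 has no rational roots; quadratic formula: x = (-4 ± √268)/6.
  ⇒ x = -sqrt(67)/3 - 2/3 ≈ -3.3951, -2/3 + sqrt(67)/3 ≈ 2.0618

f''(x) = 2*(-3*x^3 - 6*x^2 + 63*x + 14)/(x^6 + 21*x^4 + 147*x^2 + 343)
Second-derivative test at each critical point:
  f''(-3.3951) = -0.0477 < 0 → local maximum
  f''(2.0618) = 0.1293 > 0 → local minimum

Critical points: x = -sqrt(67)/3 - 2/3 ≈ -3.3951 (local maximum); x = -2/3 + sqrt(67)/3 ≈ 2.0618 (local minimum)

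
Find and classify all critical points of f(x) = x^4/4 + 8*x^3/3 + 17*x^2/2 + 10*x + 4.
f'(x) = x^3 + 8*x^2 + 17*x + 10

Solve f'(x) = 0:
  Factor: x^3 + 8*x^2 + 17*x + 10 = (x + 1)*(x + 2)*(x + 5) = 0.
  ⇒ x = -5, -2, -1

f''(x) = 3*x^2 + 16*x + 17
Second-derivative test at each critical point:
  f''(-5) = 12 > 0 → local minimum
  f''(-2) = -3 < 0 → local maximum
  f''(-1) = 4 > 0 → local minimum

Critical points: x = -5 (local minimum); x = -2 (local maximum); x = -1 (local minimum)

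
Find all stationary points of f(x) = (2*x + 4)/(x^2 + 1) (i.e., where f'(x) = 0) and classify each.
f'(x) = 2*(x^2 - 2*x*(x + 2) + 1)/(x^2 + 1)^2

Solve f'(x) = 0:
  f'(x) = -2*(x^2 + 4*x - 1)/(x^2 + 1)^2; the denominator is positive wherever f is defined, so f'(x) = 0 ⇔ -2*x^2 - 8*x + 2 = 0.
  Factor: -2*x^2 - 8*x + 2 = -2*(x^2 + 4*x - 1); x^2 + 4*x - 1 = 0 has no rational roots; quadratic formula: x = (-4 ± √20)/2.
  ⇒ x = -sqrt(5) - 2 ≈ -4.2361, -2 + sqrt(5) ≈ 0.2361

f''(x) = 4*(4*x^2*(x + 2) - (3*x + 2)*(x^2 + 1))/(x^2 + 1)^3
Second-derivative test at each critical point:
  f''(-4.2361) = 0.0249 > 0 → local minimum
  f''(0.2361) = -8.0249 < 0 → local maximum

Critical points: x = -sqrt(5) - 2 ≈ -4.2361 (local minimum); x = -2 + sqrt(5) ≈ 0.2361 (local maximum)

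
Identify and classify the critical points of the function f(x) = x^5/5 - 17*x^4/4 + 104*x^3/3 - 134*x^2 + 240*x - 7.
f'(x) = x^4 - 17*x^3 + 104*x^2 - 268*x + 240

Solve f'(x) = 0:
  Factor: x^4 - 17*x^3 + 104*x^2 - 268*x + 240 = (x - 6)*(x - 5)*(x - 4)*(x - 2) = 0.
  ⇒ x = 2, 4, 5, 6

f''(x) = 4*x^3 - 51*x^2 + 208*x - 268
Second-derivative test at each critical point:
  f''(2) = -24 < 0 → local maximum
  f''(4) = 4 > 0 → local minimum
  f''(5) = -3 < 0 → local maximum
  f''(6) = 8 > 0 → local minimum

Critical points: x = 2 (local maximum); x = 4 (local minimum); x = 5 (local maximum); x = 6 (local minimum)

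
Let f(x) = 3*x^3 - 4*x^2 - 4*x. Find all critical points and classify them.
f'(x) = 9*x^2 - 8*x - 4

Solve f'(x) = 0:
  9*x^2 - 8*x - 4 = 0 has no rational roots; quadratic formula: x = (8 ± √208)/18.
  ⇒ x = 4/9 - 2*sqrt(13)/9 ≈ -0.3568, 4/9 + 2*sqrt(13)/9 ≈ 1.2457

f''(x) = 18*x - 8
Second-derivative test at each critical point:
  f''(-0.3568) = -14.4222 < 0 → local maximum
  f''(1.2457) = 14.4222 > 0 → local minimum

Critical points: x = 4/9 - 2*sqrt(13)/9 ≈ -0.3568 (local maximum); x = 4/9 + 2*sqrt(13)/9 ≈ 1.2457 (local minimum)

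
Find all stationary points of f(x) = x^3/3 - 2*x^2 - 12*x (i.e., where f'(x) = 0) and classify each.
f'(x) = x^2 - 4*x - 12

Solve f'(x) = 0:
  Factor: x^2 - 4*x - 12 = (x - 6)*(x + 2) = 0.
  ⇒ x = -2, 6

f''(x) = 2*x - 4
Second-derivative test at each critical point:
  f''(-2) = -8 < 0 → local maximum
  f''(6) = 8 > 0 → local minimum

Critical points: x = -2 (local maximum); x = 6 (local minimum)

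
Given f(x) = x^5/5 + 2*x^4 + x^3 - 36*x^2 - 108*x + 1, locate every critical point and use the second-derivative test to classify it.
f'(x) = x^4 + 8*x^3 + 3*x^2 - 72*x - 108

Solve f'(x) = 0:
  Factor: x^4 + 8*x^3 + 3*x^2 - 72*x - 108 = (x - 3)*(x + 2)*(x + 3)*(x + 6) = 0.
  ⇒ x = -6, -3, -2, 3

f''(x) = 4*x^3 + 24*x^2 + 6*x - 72
Second-derivative test at each critical point:
  f''(-6) = -108 < 0 → local maximum
  f''(-3) = 18 > 0 → local minimum
  f''(-2) = -20 < 0 → local maximum
  f''(3) = 270 > 0 → local minimum

Critical points: x = -6 (local maximum); x = -3 (local minimum); x = -2 (local maximum); x = 3 (local minimum)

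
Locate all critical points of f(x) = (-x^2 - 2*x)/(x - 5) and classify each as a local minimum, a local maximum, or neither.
f'(x) = (-x^2 + 10*x + 10)/(x^2 - 10*x + 25)

Solve f'(x) = 0:
  f'(x) = -(x^2 - 10*x - 10)/(x - 5)^2; the denominator is positive wherever f is defined, so f'(x) = 0 ⇔ -x^2 + 10*x + 10 = 0.
  x^2 - 10*x - 10 = 0 has no rational roots; quadratic formula: x = (10 ± √140)/2.
  ⇒ x = 5 - sqrt(35) ≈ -0.9161, 5 + sqrt(35) ≈ 10.9161

f''(x) = -70/(x^3 - 15*x^2 + 75*x - 125)
Second-derivative test at each critical point:
  f''(-0.9161) = 0.3381 > 0 → local minimum
  f''(10.9161) = -0.3381 < 0 → local maximum

Critical points: x = 5 - sqrt(35) ≈ -0.9161 (local minimum); x = 5 + sqrt(35) ≈ 10.9161 (local maximum)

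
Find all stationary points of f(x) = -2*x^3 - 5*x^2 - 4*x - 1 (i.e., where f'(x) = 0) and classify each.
f'(x) = -6*x^2 - 10*x - 4

Solve f'(x) = 0:
  Factor: -6*x^2 - 10*x - 4 = -2*(x + 1)*(3*x + 2) = 0.
  ⇒ x = -1, -2/3

f''(x) = -12*x - 10
Second-derivative test at each critical point:
  f''(-1) = 2 > 0 → local minimum
  f''(-2/3) = -2 < 0 → local maximum

Critical points: x = -1 (local minimum); x = -2/3 (local maximum)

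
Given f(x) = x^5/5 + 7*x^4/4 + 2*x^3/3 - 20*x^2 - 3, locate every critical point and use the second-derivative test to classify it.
f'(x) = x*(x^3 + 7*x^2 + 2*x - 40)

Solve f'(x) = 0:
  Factor: x^4 + 7*x^3 + 2*x^2 - 40*x = x*(x - 2)*(x + 4)*(x + 5) = 0.
  ⇒ x = -5, -4, 0, 2

f''(x) = 4*x^3 + 21*x^2 + 4*x - 40
Second-derivative test at each critical point:
  f''(-5) = -35 < 0 → local maximum
  f''(-4) = 24 > 0 → local minimum
  f''(0) = -40 < 0 → local maximum
  f''(2) = 84 > 0 → local minimum

Critical points: x = -5 (local maximum); x = -4 (local minimum); x = 0 (local maximum); x = 2 (local minimum)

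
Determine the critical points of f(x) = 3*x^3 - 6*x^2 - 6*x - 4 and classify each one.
f'(x) = 9*x^2 - 12*x - 6

Solve f'(x) = 0:
  Factor: 9*x^2 - 12*x - 6 = 3*(3*x^2 - 4*x - 2); 3*x^2 - 4*x - 2 = 0 has no rational roots; quadratic formula: x = (4 ± √40)/6.
  ⇒ x = 2/3 - sqrt(10)/3 ≈ -0.3874, 2/3 + sqrt(10)/3 ≈ 1.7208

f''(x) = 18*x - 12
Second-derivative test at each critical point:
  f''(-0.3874) = -18.9737 < 0 → local maximum
  f''(1.7208) = 18.9737 > 0 → local minimum

Critical points: x = 2/3 - sqrt(10)/3 ≈ -0.3874 (local maximum); x = 2/3 + sqrt(10)/3 ≈ 1.7208 (local minimum)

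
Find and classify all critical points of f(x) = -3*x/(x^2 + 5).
f'(x) = 3*(x^2 - 5)/(x^2 + 5)^2

Solve f'(x) = 0:
  f'(x) = 3*(x^2 - 5)/(x^2 + 5)^2; the denominator is positive wherever f is defined, so f'(x) = 0 ⇔ 3*x^2 - 15 = 0.
  Factor: 3*x^2 - 15 = 3*(x^2 - 5); x^2 - 5 = 0 has no rational roots; quadratic formula: x = (0 ± √20)/2.
  ⇒ x = -sqrt(5) ≈ -2.2361, sqrt(5) ≈ 2.2361

f''(x) = 6*x*(15 - x^2)/(x^2 + 5)^3
Second-derivative test at each critical point:
  f''(-2.2361) = -0.1342 < 0 → local maximum
  f''(2.2361) = 0.1342 > 0 → local minimum

Critical points: x = -sqrt(5) ≈ -2.2361 (local maximum); x = sqrt(5) ≈ 2.2361 (local minimum)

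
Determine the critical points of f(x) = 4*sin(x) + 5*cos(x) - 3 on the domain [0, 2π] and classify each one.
f'(x) = -5*sin(x) + 4*cos(x)

Solve f'(x) = 0 on [0, 2π]:
  f'(x) = 0 ⇔ 4*cos(x) = 5*sin(x) ⇔ tan(x) = 4/5, i.e. x = arctan(4/5) + nπ; keep the solutions lying in [0, 2π].
  ⇒ x = atan(4/5) ≈ 0.6747, atan(4/5) + pi ≈ 3.8163

f''(x) = -4*sin(x) - 5*cos(x)
Second-derivative test at each critical point:
  f''(0.6747) = -6.4031 < 0 → local maximum
  f''(3.8163) = 6.4031 > 0 → local minimum

Critical points: x = atan(4/5) ≈ 0.6747 (local maximum); x = atan(4/5) + pi ≈ 3.8163 (local minimum)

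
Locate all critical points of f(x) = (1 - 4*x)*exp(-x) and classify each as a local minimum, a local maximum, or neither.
f'(x) = (4*x - 5)*exp(-x)

Solve f'(x) = 0:
  f'(x) = (4*x - 5)·exp(-x) and exp(-x) > 0 for every x, so f'(x) = 0 ⇔ 4*x - 5 = 0.
  4*x - 5 = 0.
  ⇒ x = 5/4

f''(x) = (9 - 4*x)*exp(-x)
Second-derivative test at each critical point:
  f''(5/4) = 1.1460 > 0 → local minimum

Critical points: x = 5/4 (local minimum)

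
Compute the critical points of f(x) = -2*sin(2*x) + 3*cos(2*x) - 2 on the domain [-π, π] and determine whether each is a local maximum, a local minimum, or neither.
f'(x) = -6*sin(2*x) - 4*cos(2*x)

Solve f'(x) = 0 on [-π, π]:
  f'(x) = 0 ⇔ -2*cos(2*x) = 3*sin(2*x) ⇔ tan(2*x) = -2/3, i.e. 2*x = arctan(-2/3) + nπ; keep the solutions lying in [-π, π].
  ⇒ x = -pi/2 - atan(2/3)/2 ≈ -1.8648, -atan(2/3)/2 ≈ -0.2940, -atan(2/3)/2 + pi/2 ≈ 1.2768, pi - atan(2/3)/2 ≈ 2.8476

f''(x) = 8*sin(2*x) - 12*cos(2*x)
Second-derivative test at each critical point:
  f''(-1.8648) = 14.4222 > 0 → local minimum
  f''(-0.2940) = -14.4222 < 0 → local maximum
  f''(1.2768) = 14.4222 > 0 → local minimum
  f''(2.8476) = -14.4222 < 0 → local maximum

Critical points: x = -pi/2 - atan(2/3)/2 ≈ -1.8648 (local minimum); x = -atan(2/3)/2 ≈ -0.2940 (local maximum); x = -atan(2/3)/2 + pi/2 ≈ 1.2768 (local minimum); x = pi - atan(2/3)/2 ≈ 2.8476 (local maximum)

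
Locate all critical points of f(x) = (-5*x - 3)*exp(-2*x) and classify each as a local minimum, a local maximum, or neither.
f'(x) = (10*x + 1)*exp(-2*x)

Solve f'(x) = 0:
  f'(x) = (10*x + 1)·exp(-2*x) and exp(-2*x) > 0 for every x, so f'(x) = 0 ⇔ 10*x + 1 = 0.
  10*x + 1 = 0.
  ⇒ x = -1/10

f''(x) = 4*(2 - 5*x)*exp(-2*x)
Second-derivative test at each critical point:
  f''(-1/10) = 12.2140 > 0 → local minimum

Critical points: x = -1/10 (local minimum)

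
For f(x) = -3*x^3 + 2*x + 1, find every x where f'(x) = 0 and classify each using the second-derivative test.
f'(x) = 2 - 9*x^2

Solve f'(x) = 0:
  9*x^2 - 2 = 0 has no rational roots; quadratic formula: x = (0 ± √72)/18.
  ⇒ x = -sqrt(2)/3 ≈ -0.4714, sqrt(2)/3 ≈ 0.4714

f''(x) = -18*x
Second-derivative test at each critical point:
  f''(-0.4714) = 8.4853 > 0 → local minimum
  f''(0.4714) = -8.4853 < 0 → local maximum

Critical points: x = -sqrt(2)/3 ≈ -0.4714 (local minimum); x = sqrt(2)/3 ≈ 0.4714 (local maximum)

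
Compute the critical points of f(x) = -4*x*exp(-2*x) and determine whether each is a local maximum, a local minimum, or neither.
f'(x) = 4*(2*x - 1)*exp(-2*x)

Solve f'(x) = 0:
  f'(x) = (8*x - 4)·exp(-2*x) and exp(-2*x) > 0 for every x, so f'(x) = 0 ⇔ 8*x - 4 = 0.
  Factor: 8*x - 4 = 4*(2*x - 1) = 0.
  ⇒ x = 1/2

f''(x) = 16*(1 - x)*exp(-2*x)
Second-derivative test at each critical point:
  f''(1/2) = 2.9430 > 0 → local minimum

Critical points: x = 1/2 (local minimum)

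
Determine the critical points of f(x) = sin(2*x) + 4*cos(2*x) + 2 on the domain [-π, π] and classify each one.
f'(x) = -8*sin(2*x) + 2*cos(2*x)

Solve f'(x) = 0 on [-π, π]:
  f'(x) = 0 ⇔ cos(2*x) = 4*sin(2*x) ⇔ tan(2*x) = 1/4, i.e. 2*x = arctan(1/4) + nπ; keep the solutions lying in [-π, π].
  ⇒ x = -pi + atan(1/4)/2 ≈ -3.0191, -pi/2 + atan(1/4)/2 ≈ -1.4483, atan(1/4)/2 ≈ 0.1225, atan(1/4)/2 + pi/2 ≈ 1.6933

f''(x) = -4*sin(2*x) - 16*cos(2*x)
Second-derivative test at each critical point:
  f''(-3.0191) = -16.4924 < 0 → local maximum
  f''(-1.4483) = 16.4924 > 0 → local minimum
  f''(0.1225) = -16.4924 < 0 → local maximum
  f''(1.6933) = 16.4924 > 0 → local minimum

Critical points: x = -pi + atan(1/4)/2 ≈ -3.0191 (local maximum); x = -pi/2 + atan(1/4)/2 ≈ -1.4483 (local minimum); x = atan(1/4)/2 ≈ 0.1225 (local maximum); x = atan(1/4)/2 + pi/2 ≈ 1.6933 (local minimum)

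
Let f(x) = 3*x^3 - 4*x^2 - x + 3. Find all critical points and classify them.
f'(x) = 9*x^2 - 8*x - 1

Solve f'(x) = 0:
  Factor: 9*x^2 - 8*x - 1 = (x - 1)*(9*x + 1) = 0.
  ⇒ x = -1/9, 1

f''(x) = 18*x - 8
Second-derivative test at each critical point:
  f''(-1/9) = -10 < 0 → local maximum
  f''(1) = 10 > 0 → local minimum

Critical points: x = -1/9 (local maximum); x = 1 (local minimum)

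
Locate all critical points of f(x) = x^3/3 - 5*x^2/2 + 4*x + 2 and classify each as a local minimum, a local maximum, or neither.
f'(x) = x^2 - 5*x + 4

Solve f'(x) = 0:
  Factor: x^2 - 5*x + 4 = (x - 4)*(x - 1) = 0.
  ⇒ x = 1, 4

f''(x) = 2*x - 5
Second-derivative test at each critical point:
  f''(1) = -3 < 0 → local maximum
  f''(4) = 3 > 0 → local minimum

Critical points: x = 1 (local maximum); x = 4 (local minimum)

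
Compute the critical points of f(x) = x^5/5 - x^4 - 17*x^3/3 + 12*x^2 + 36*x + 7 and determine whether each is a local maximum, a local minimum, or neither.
f'(x) = x^4 - 4*x^3 - 17*x^2 + 24*x + 36

Solve f'(x) = 0:
  Factor: x^4 - 4*x^3 - 17*x^2 + 24*x + 36 = (x - 6)*(x - 2)*(x + 1)*(x + 3) = 0.
  ⇒ x = -3, -1, 2, 6

f''(x) = 4*x^3 - 12*x^2 - 34*x + 24
Second-derivative test at each critical point:
  f''(-3) = -90 < 0 → local maximum
  f''(-1) = 42 > 0 → local minimum
  f''(2) = -60 < 0 → local maximum
  f''(6) = 252 > 0 → local minimum

Critical points: x = -3 (local maximum); x = -1 (local minimum); x = 2 (local maximum); x = 6 (local minimum)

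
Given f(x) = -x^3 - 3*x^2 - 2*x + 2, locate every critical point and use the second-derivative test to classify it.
f'(x) = -3*x^2 - 6*x - 2

Solve f'(x) = 0:
  3*x^2 + 6*x + 2 = 0 has no rational roots; quadratic formula: x = (-6 ± √12)/6.
  ⇒ x = -1 - sqrt(3)/3 ≈ -1.5774, -1 + sqrt(3)/3 ≈ -0.4226

f''(x) = -6*x - 6
Second-derivative test at each critical point:
  f''(-1.5774) = 3.4641 > 0 → local minimum
  f''(-0.4226) = -3.4641 < 0 → local maximum

Critical points: x = -1 - sqrt(3)/3 ≈ -1.5774 (local minimum); x = -1 + sqrt(3)/3 ≈ -0.4226 (local maximum)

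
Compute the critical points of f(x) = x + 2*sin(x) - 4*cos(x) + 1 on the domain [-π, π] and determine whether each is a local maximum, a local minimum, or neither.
f'(x) = 4*sin(x) + 2*cos(x) + 1

Solve f'(x) = 0 on [-π, π]:
  f'(x) = 0 ⇔ 4*sin(x) + 2*cos(x) = -1. Write the left side as R·cos(x + φ) with R = √(2² + (-4)²) = 2*sqrt(5), cos φ = sqrt(5)/5, sin φ = -2*sqrt(5)/5; then cos(x + φ) = -sqrt(5)/10. Solve for x and keep the solutions lying in [-π, π].
  ⇒ x = atan((-sqrt(19) - 2)/(-1 + 2*sqrt(19))) ≈ -0.6892, atan((-2 + sqrt(19))/(-2*sqrt(19) - 1)) + pi ≈ 2.9035

f''(x) = -2*sin(x) + 4*cos(x)
Second-derivative test at each critical point:
  f''(-0.6892) = 4.3589 > 0 → local minimum
  f''(2.9035) = -4.3589 < 0 → local maximum

Critical points: x = atan((-sqrt(19) - 2)/(-1 + 2*sqrt(19))) ≈ -0.6892 (local minimum); x = atan((-2 + sqrt(19))/(-2*sqrt(19) - 1)) + pi ≈ 2.9035 (local maximum)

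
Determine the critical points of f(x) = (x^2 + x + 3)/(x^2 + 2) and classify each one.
f'(x) = (-x^2 - 2*x + 2)/(x^4 + 4*x^2 + 4)

Solve f'(x) = 0:
  f'(x) = -(x^2 + 2*x - 2)/(x^2 + 2)^2; the denominator is positive wherever f is defined, so f'(x) = 0 ⇔ -x^2 - 2*x + 2 = 0.
  x^2 + 2*x - 2 = 0 has no rational roots; quadratic formula: x = (-2 ± √12)/2.
  ⇒ x = -sqrt(3) - 1 ≈ -2.7321, -1 + sqrt(3) ≈ 0.7321

f''(x) = 2*(x^3 + 3*x^2 - 6*x - 2)/(x^6 + 6*x^4 + 12*x^2 + 8)
Second-derivative test at each critical point:
  f''(-2.7321) = 0.0387 > 0 → local minimum
  f''(0.7321) = -0.5387 < 0 → local maximum

Critical points: x = -sqrt(3) - 1 ≈ -2.7321 (local minimum); x = -1 + sqrt(3) ≈ 0.7321 (local maximum)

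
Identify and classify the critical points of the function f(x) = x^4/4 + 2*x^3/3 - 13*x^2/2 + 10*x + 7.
f'(x) = x^3 + 2*x^2 - 13*x + 10

Solve f'(x) = 0:
  Factor: x^3 + 2*x^2 - 13*x + 10 = (x - 2)*(x - 1)*(x + 5) = 0.
  ⇒ x = -5, 1, 2

f''(x) = 3*x^2 + 4*x - 13
Second-derivative test at each critical point:
  f''(-5) = 42 > 0 → local minimum
  f''(1) = -6 < 0 → local maximum
  f''(2) = 7 > 0 → local minimum

Critical points: x = -5 (local minimum); x = 1 (local maximum); x = 2 (local minimum)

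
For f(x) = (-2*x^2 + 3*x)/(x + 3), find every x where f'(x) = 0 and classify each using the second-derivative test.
f'(x) = (-2*x^2 - 12*x + 9)/(x^2 + 6*x + 9)

Solve f'(x) = 0:
  f'(x) = -(2*x^2 + 12*x - 9)/(x + 3)^2; the denominator is positive wherever f is defined, so f'(x) = 0 ⇔ -2*x^2 - 12*x + 9 = 0.
  2*x^2 + 12*x - 9 = 0 has no rational roots; quadratic formula: x = (-12 ± √216)/4.
  ⇒ x = -3*sqrt(6)/2 - 3 ≈ -6.6742, -3 + 3*sqrt(6)/2 ≈ 0.6742

f''(x) = -54/(x^3 + 9*x^2 + 27*x + 27)
Second-derivative test at each critical point:
  f''(-6.6742) = 1.0887 > 0 → local minimum
  f''(0.6742) = -1.0887 < 0 → local maximum

Critical points: x = -3*sqrt(6)/2 - 3 ≈ -6.6742 (local minimum); x = -3 + 3*sqrt(6)/2 ≈ 0.6742 (local maximum)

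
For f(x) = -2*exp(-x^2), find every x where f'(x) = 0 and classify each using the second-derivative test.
f'(x) = 4*x*exp(-x^2)

Solve f'(x) = 0:
  f'(x) = (4*x)·exp(-x^2) and exp(-x^2) > 0 for every x, so f'(x) = 0 ⇔ 4*x = 0.
  4*x = 0.
  ⇒ x = 0

f''(x) = 4*(1 - 2*x^2)*exp(-x^2)
Second-derivative test at each critical point:
  f''(0) = 4 > 0 → local minimum

Critical points: x = 0 (local minimum)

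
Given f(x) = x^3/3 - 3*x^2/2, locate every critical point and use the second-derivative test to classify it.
f'(x) = x*(x - 3)

Solve f'(x) = 0:
  Factor: x^2 - 3*x = x*(x - 3) = 0.
  ⇒ x = 0, 3

f''(x) = 2*x - 3
Second-derivative test at each critical point:
  f''(0) = -3 < 0 → local maximum
  f''(3) = 3 > 0 → local minimum

Critical points: x = 0 (local maximum); x = 3 (local minimum)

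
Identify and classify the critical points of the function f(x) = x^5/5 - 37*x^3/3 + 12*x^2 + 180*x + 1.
f'(x) = x^4 - 37*x^2 + 24*x + 180

Solve f'(x) = 0:
  Factor: x^4 - 37*x^2 + 24*x + 180 = (x - 5)*(x - 3)*(x + 2)*(x + 6) = 0.
  ⇒ x = -6, -2, 3, 5

f''(x) = 4*x^3 - 74*x + 24
Second-derivative test at each critical point:
  f''(-6) = -396 < 0 → local maximum
  f''(-2) = 140 > 0 → local minimum
  f''(3) = -90 < 0 → local maximum
  f''(5) = 154 > 0 → local minimum

Critical points: x = -6 (local maximum); x = -2 (local minimum); x = 3 (local maximum); x = 5 (local minimum)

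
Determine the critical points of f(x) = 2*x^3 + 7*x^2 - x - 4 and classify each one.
f'(x) = 6*x^2 + 14*x - 1

Solve f'(x) = 0:
  6*x^2 + 14*x - 1 = 0 has no rational roots; quadratic formula: x = (-14 ± √220)/12.
  ⇒ x = -sqrt(55)/6 - 7/6 ≈ -2.4027, -7/6 + sqrt(55)/6 ≈ 0.0694

f''(x) = 12*x + 14
Second-derivative test at each critical point:
  f''(-2.4027) = -14.8324 < 0 → local maximum
  f''(0.0694) = 14.8324 > 0 → local minimum

Critical points: x = -sqrt(55)/6 - 7/6 ≈ -2.4027 (local maximum); x = -7/6 + sqrt(55)/6 ≈ 0.0694 (local minimum)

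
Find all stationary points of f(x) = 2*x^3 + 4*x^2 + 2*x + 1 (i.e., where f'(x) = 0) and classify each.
f'(x) = 6*x^2 + 8*x + 2

Solve f'(x) = 0:
  Factor: 6*x^2 + 8*x + 2 = 2*(x + 1)*(3*x + 1) = 0.
  ⇒ x = -1, -1/3

f''(x) = 12*x + 8
Second-derivative test at each critical point:
  f''(-1) = -4 < 0 → local maximum
  f''(-1/3) = 4 > 0 → local minimum

Critical points: x = -1 (local maximum); x = -1/3 (local minimum)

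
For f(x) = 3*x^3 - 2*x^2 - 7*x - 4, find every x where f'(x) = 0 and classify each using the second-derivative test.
f'(x) = 9*x^2 - 4*x - 7

Solve f'(x) = 0:
  9*x^2 - 4*x - 7 = 0 has no rational roots; quadratic formula: x = (4 ± √268)/18.
  ⇒ x = 2/9 - sqrt(67)/9 ≈ -0.6873, 2/9 + sqrt(67)/9 ≈ 1.1317

f''(x) = 18*x - 4
Second-derivative test at each critical point:
  f''(-0.6873) = -16.3707 < 0 → local maximum
  f''(1.1317) = 16.3707 > 0 → local minimum

Critical points: x = 2/9 - sqrt(67)/9 ≈ -0.6873 (local maximum); x = 2/9 + sqrt(67)/9 ≈ 1.1317 (local minimum)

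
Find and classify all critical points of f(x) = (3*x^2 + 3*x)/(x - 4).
f'(x) = 3*(x^2 - 8*x - 4)/(x^2 - 8*x + 16)

Solve f'(x) = 0:
  f'(x) = 3*(x^2 - 8*x - 4)/(x - 4)^2; the denominator is positive wherever f is defined, so f'(x) = 0 ⇔ 3*x^2 - 24*x - 12 = 0.
  Factor: 3*x^2 - 24*x - 12 = 3*(x^2 - 8*x - 4); x^2 - 8*x - 4 = 0 has no rational roots; quadratic formula: x = (8 ± √80)/2.
  ⇒ x = 4 - 2*sqrt(5) ≈ -0.4721, 4 + 2*sqrt(5) ≈ 8.4721

f''(x) = 120/(x^3 - 12*x^2 + 48*x - 64)
Second-derivative test at each critical point:
  f''(-0.4721) = -1.3416 < 0 → local maximum
  f''(8.4721) = 1.3416 > 0 → local minimum

Critical points: x = 4 - 2*sqrt(5) ≈ -0.4721 (local maximum); x = 4 + 2*sqrt(5) ≈ 8.4721 (local minimum)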